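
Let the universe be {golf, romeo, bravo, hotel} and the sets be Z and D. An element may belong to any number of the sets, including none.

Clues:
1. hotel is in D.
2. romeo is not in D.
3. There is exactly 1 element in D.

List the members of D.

D = {hotel}

From (1): hotel ∈ D.
From (2): romeo ∉ D.
(3): D already has 1, so the rest are out.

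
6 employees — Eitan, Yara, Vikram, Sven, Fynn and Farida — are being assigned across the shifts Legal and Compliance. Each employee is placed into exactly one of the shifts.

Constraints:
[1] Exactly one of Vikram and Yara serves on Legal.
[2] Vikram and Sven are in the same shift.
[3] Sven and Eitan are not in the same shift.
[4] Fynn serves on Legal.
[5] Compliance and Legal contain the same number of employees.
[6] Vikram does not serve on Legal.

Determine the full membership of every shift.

Legal = {Eitan, Fynn, Yara}; Compliance = {Farida, Sven, Vikram}

From (4): Fynn ∈ Legal.
From (6): Vikram ∉ Legal.
(1) (exactly one): Yara ∈ Legal.
(2): Sven matches Vikram: Sven ∉ Legal.
Only one shift left: Vikram ∈ Compliance.
Only one shift left: Sven ∈ Compliance.
(3): Eitan ∉ Compliance.
Only one shift left: Eitan ∈ Legal.
Suppose Farida ∈ Legal: no assignment then satisfies all the clues, so Farida ∉ Legal.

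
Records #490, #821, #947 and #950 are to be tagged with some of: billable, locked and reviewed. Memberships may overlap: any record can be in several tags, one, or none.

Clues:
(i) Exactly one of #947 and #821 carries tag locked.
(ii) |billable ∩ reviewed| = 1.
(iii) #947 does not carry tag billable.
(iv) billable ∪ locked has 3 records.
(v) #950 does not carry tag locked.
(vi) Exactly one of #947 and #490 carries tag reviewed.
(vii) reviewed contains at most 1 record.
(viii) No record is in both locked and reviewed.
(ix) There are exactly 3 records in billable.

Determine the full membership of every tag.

billable = {#490, #821, #950}; locked = {#821}; reviewed = {#490}

From (iii): #947 ∉ billable.
From (v): #950 ∉ locked.
(ix): only 3 candidates remain for billable, so all are in.
Suppose #490 ∈ locked: no assignment then satisfies all the clues, so #490 ∉ locked.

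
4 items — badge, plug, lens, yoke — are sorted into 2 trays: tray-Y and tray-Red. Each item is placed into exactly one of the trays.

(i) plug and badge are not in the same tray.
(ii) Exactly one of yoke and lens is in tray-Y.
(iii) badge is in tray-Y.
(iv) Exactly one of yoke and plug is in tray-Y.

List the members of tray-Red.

From (iii): badge ∈ tray-Y.
(i): plug ∉ tray-Y.
(iv) (exactly one): yoke ∈ tray-Y.
Only one tray left: plug ∈ tray-Red.
(ii) (exactly one): lens ∉ tray-Y.
Only one tray left: lens ∈ tray-Red.

tray-Red = {lens, plug}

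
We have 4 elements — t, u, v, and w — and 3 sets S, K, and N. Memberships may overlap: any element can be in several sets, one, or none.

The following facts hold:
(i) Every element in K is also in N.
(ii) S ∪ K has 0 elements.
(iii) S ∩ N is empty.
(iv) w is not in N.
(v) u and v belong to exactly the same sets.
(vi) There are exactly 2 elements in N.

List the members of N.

From (iv): w ∉ N.
(i) contrapositive: w ∉ K.
Suppose t ∈ N: no assignment then satisfies all the clues, so t ∉ N.

N = {u, v}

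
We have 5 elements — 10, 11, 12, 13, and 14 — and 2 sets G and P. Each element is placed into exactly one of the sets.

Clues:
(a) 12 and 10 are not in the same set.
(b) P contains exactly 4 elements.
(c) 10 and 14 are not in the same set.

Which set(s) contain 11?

11: P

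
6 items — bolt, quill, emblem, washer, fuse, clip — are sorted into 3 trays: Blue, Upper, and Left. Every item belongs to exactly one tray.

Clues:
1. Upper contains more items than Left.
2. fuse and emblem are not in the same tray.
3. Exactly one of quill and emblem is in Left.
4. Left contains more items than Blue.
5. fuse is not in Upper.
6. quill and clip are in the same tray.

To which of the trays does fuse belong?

fuse: Blue

From (5): fuse ∉ Upper.
Suppose fuse ∉ Blue: no assignment then satisfies all the clues, so fuse ∈ Blue.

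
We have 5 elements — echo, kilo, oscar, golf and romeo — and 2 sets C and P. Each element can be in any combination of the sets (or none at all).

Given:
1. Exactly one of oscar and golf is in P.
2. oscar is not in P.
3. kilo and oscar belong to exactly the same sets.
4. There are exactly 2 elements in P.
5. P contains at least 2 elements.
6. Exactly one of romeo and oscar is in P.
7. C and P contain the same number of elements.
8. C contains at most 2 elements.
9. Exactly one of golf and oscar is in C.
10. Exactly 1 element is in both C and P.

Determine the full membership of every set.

C = {echo, golf}; P = {golf, romeo}

From (2): oscar ∉ P.
(1) (exactly one): golf ∈ P.
(3): kilo matches oscar: kilo ∉ P.
(6) (exactly one): romeo ∈ P.
(4): P already has 2, so the rest are out.
Suppose echo ∉ C: no assignment then satisfies all the clues, so echo ∈ C.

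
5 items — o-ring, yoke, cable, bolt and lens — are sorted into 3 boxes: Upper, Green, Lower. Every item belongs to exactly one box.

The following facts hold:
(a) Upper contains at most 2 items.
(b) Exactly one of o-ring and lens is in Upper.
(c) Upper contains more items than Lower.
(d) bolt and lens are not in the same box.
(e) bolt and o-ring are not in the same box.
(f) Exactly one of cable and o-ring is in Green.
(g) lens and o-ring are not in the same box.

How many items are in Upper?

2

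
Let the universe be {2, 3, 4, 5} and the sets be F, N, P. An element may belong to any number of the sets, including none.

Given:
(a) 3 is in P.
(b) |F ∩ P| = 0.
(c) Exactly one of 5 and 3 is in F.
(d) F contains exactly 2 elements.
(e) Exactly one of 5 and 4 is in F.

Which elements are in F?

From (a): 3 ∈ P.
Suppose 2 ∉ F: no assignment then satisfies all the clues, so 2 ∈ F.

F = {2, 5}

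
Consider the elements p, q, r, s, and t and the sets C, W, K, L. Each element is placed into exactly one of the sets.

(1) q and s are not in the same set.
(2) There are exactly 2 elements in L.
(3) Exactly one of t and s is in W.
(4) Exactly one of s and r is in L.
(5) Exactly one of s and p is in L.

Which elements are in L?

L = {p, r}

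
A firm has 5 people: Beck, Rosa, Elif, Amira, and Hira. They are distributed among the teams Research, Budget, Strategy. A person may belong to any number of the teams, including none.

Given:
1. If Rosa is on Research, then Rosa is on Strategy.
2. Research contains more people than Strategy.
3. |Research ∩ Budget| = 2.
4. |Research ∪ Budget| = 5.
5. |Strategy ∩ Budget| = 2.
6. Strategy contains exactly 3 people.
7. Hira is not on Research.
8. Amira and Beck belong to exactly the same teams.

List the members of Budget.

Budget = {Amira, Beck, Hira}

From (7): Hira ∉ Research.
Suppose Beck ∉ Budget: no assignment then satisfies all the clues, so Beck ∈ Budget.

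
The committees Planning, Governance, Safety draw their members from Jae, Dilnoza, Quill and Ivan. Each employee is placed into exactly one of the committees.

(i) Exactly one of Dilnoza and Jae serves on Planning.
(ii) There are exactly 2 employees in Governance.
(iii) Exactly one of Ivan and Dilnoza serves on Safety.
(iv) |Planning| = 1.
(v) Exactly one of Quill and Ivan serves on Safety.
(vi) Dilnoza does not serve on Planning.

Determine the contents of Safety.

Safety = {Ivan}

From (vi): Dilnoza ∉ Planning.
(i) (exactly one): Jae ∈ Planning.
(iv): Planning already has 1, so the rest are out.
Suppose Dilnoza ∈ Safety: no assignment then satisfies all the clues, so Dilnoza ∉ Safety.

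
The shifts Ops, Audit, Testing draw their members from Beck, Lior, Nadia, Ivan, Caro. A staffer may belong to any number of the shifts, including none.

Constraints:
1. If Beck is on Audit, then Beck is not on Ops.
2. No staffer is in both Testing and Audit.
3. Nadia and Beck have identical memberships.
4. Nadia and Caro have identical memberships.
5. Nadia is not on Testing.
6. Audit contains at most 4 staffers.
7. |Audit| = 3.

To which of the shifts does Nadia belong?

From (5): Nadia ∉ Testing.
(3): Beck matches Nadia: Beck ∉ Testing.
(4): Caro matches Nadia: Caro ∉ Testing.
Suppose Nadia ∈ Ops: no assignment then satisfies all the clues, so Nadia ∉ Ops.

Nadia: Audit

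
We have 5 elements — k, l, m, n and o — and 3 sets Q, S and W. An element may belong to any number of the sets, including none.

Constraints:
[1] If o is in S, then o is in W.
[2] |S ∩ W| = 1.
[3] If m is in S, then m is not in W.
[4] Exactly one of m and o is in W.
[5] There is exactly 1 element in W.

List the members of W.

W = {o}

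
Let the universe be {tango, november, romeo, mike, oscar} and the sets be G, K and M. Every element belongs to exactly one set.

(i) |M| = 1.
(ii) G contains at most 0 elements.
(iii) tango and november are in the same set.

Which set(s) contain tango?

tango: K

(ii): G already has 0, so the rest are out.
Suppose tango ∉ K: no assignment then satisfies all the clues, so tango ∈ K.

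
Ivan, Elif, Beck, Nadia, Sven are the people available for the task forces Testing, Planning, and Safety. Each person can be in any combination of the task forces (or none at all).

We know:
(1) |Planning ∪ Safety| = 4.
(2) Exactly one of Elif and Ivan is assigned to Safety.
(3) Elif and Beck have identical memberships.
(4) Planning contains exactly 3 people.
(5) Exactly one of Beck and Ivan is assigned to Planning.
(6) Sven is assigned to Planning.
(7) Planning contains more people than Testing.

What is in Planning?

Planning = {Beck, Elif, Sven}

From (6): Sven ∈ Planning.
Suppose Ivan ∈ Planning: no assignment then satisfies all the clues, so Ivan ∉ Planning.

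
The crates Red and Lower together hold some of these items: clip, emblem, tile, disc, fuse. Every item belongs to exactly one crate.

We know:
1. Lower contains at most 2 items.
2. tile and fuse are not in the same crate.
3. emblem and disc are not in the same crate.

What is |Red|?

3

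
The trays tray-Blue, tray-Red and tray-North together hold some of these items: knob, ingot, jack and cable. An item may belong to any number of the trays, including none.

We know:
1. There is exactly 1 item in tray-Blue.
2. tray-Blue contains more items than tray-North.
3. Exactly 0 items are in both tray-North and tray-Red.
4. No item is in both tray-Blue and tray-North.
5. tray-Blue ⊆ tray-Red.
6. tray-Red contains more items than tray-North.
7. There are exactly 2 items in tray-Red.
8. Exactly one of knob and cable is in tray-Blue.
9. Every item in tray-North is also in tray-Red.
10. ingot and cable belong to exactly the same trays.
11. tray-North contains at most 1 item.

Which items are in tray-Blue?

tray-Blue = {knob}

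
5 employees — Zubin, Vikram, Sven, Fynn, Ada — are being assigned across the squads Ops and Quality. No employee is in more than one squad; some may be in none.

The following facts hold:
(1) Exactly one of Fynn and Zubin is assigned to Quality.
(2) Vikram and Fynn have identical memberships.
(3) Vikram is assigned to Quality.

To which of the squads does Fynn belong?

Fynn: Quality

From (3): Vikram ∈ Quality.
(2): Fynn matches Vikram: Fynn ∉ Ops.
(2): Fynn matches Vikram: Fynn ∈ Quality.
(1) (exactly one): Zubin ∉ Quality.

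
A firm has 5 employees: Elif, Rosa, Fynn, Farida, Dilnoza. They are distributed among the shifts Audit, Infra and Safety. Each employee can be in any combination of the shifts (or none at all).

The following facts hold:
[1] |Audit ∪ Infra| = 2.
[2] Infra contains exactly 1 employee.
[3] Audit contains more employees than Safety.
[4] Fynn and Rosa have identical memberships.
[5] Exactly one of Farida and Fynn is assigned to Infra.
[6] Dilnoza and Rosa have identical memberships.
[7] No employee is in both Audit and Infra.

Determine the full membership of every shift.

Audit = {Elif}; Infra = {Farida}; Safety = {}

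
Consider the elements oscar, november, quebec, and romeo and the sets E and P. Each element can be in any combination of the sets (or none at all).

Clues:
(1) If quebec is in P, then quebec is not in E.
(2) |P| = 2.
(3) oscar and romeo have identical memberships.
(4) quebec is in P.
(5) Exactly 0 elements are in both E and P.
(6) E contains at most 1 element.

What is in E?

E = {}

From (4): quebec ∈ P.
(1): quebec ∉ E.
Suppose oscar ∈ E: no assignment then satisfies all the clues, so oscar ∉ E.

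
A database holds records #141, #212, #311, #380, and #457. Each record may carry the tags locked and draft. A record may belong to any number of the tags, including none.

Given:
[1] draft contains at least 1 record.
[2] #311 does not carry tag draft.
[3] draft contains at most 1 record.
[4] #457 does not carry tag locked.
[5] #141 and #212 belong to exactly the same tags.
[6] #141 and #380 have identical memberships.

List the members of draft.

draft = {#457}

From (2): #311 ∉ draft.
From (4): #457 ∉ locked.
Suppose #141 ∈ draft: no assignment then satisfies all the clues, so #141 ∉ draft.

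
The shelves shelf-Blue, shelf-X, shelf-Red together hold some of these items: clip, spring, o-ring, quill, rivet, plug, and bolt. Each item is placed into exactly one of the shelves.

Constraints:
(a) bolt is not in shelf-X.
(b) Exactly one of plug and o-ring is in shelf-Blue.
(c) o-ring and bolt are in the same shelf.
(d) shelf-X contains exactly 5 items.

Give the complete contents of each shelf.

From (a): bolt ∉ shelf-X.
(c): o-ring matches bolt: o-ring ∉ shelf-X.
(d): only 5 candidates remain for shelf-X, so all are in.
(b) (exactly one): o-ring ∈ shelf-Blue.
(c): bolt matches o-ring: bolt ∈ shelf-Blue.

shelf-Blue = {bolt, o-ring}; shelf-X = {clip, plug, quill, rivet, spring}; shelf-Red = {}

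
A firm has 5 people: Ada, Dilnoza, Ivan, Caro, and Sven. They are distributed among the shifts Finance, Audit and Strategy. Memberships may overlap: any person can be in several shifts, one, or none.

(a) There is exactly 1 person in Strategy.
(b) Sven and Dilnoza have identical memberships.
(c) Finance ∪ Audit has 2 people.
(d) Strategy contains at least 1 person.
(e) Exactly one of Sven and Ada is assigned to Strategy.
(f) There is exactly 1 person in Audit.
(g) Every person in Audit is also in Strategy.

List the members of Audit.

Audit = {Ada}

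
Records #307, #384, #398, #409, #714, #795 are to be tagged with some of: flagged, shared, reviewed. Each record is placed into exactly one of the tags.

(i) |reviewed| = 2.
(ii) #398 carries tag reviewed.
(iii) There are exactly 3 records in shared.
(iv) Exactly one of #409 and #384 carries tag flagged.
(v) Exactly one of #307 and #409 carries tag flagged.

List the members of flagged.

flagged = {#409}

From (ii): #398 ∈ reviewed.
Suppose #307 ∈ flagged: no assignment then satisfies all the clues, so #307 ∉ flagged.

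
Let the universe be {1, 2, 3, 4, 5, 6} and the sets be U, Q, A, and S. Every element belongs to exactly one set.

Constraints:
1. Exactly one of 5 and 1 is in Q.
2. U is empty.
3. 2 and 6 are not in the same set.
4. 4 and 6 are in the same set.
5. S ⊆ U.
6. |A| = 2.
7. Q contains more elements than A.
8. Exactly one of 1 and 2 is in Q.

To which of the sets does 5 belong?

5: A

(2): U already has 0, so the rest are out.
(5) contrapositive: 1 ∉ S.
(5) contrapositive: 2 ∉ S.
(5) contrapositive: 3 ∉ S.
(5) contrapositive: 4 ∉ S.
(5) contrapositive: 5 ∉ S.
(5) contrapositive: 6 ∉ S.
Suppose 5 ∈ Q: no assignment then satisfies all the clues, so 5 ∉ Q.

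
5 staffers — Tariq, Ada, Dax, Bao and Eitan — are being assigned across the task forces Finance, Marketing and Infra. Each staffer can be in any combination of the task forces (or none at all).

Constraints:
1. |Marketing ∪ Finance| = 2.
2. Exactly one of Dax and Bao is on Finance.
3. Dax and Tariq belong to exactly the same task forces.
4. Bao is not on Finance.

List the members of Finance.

Finance = {Dax, Tariq}

From (4): Bao ∉ Finance.
(2) (exactly one): Dax ∈ Finance.
(3): Tariq matches Dax: Tariq ∈ Finance.
Suppose Ada ∈ Finance: no assignment then satisfies all the clues, so Ada ∉ Finance.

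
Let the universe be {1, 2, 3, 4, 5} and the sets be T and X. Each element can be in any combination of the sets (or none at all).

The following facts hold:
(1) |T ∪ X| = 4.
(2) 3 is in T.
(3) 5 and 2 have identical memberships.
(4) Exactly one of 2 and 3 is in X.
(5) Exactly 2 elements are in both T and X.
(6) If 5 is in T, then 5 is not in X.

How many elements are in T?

From (2): 3 ∈ T.
Suppose 2 ∉ T: no assignment then satisfies all the clues, so 2 ∈ T.

4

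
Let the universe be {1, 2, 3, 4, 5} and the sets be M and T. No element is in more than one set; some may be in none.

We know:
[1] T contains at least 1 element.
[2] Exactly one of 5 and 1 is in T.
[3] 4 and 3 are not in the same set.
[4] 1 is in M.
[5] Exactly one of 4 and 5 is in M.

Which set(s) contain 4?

4: M

From (4): 1 ∈ M.
(2) (exactly one): 5 ∈ T.
(5) (exactly one): 4 ∈ M.
(3): 3 ∉ M.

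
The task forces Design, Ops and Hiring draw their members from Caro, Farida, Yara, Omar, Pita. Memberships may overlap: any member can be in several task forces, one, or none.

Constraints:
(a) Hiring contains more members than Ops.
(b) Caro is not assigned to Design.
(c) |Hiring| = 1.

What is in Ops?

Ops = {}

From (b): Caro ∉ Design.
Suppose Caro ∈ Ops: no assignment then satisfies all the clues, so Caro ∉ Ops.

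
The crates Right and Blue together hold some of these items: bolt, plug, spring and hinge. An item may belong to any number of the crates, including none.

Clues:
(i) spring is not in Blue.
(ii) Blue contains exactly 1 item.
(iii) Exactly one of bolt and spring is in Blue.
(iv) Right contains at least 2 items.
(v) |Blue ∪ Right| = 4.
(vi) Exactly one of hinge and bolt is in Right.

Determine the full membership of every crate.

Right = {hinge, plug, spring}; Blue = {bolt}

From (i): spring ∉ Blue.
(iii) (exactly one): bolt ∈ Blue.
(ii): Blue already has 1, so the rest are out.
Suppose bolt ∈ Right: no assignment then satisfies all the clues, so bolt ∉ Right.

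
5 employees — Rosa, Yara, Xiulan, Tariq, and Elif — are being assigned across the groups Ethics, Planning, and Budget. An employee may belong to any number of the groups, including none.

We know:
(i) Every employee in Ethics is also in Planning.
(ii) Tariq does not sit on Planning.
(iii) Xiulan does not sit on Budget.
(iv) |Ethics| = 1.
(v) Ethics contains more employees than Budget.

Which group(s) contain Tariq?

From (ii): Tariq ∉ Planning.
From (iii): Xiulan ∉ Budget.
(i) contrapositive: Tariq ∉ Ethics.
Suppose Tariq ∈ Budget: no assignment then satisfies all the clues, so Tariq ∉ Budget.

Tariq: none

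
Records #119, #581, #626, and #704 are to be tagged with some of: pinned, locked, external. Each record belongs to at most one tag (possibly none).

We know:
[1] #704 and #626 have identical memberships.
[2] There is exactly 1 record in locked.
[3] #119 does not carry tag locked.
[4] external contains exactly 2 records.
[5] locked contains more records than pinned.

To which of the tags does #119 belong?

From (3): #119 ∉ locked.
Suppose #119 ∈ pinned: no assignment then satisfies all the clues, so #119 ∉ pinned.

#119: none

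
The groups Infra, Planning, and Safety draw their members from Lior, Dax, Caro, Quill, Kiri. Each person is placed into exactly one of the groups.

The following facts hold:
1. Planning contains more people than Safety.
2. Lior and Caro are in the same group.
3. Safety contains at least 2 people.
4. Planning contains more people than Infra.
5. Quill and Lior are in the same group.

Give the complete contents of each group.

Infra = {}; Planning = {Caro, Lior, Quill}; Safety = {Dax, Kiri}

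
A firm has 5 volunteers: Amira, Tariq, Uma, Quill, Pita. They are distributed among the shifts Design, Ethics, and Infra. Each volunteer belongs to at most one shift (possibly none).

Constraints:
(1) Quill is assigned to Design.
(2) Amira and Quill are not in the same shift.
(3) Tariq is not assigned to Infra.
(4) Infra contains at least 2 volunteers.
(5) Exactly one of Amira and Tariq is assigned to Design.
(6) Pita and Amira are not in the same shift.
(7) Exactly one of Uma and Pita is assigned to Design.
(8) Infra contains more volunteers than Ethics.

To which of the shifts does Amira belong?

From (1): Quill ∈ Design.
From (3): Tariq ∉ Infra.
(2): Amira ∉ Design.
(5) (exactly one): Tariq ∈ Design.
Suppose Amira ∈ Ethics: no assignment then satisfies all the clues, so Amira ∉ Ethics.

Amira: Infra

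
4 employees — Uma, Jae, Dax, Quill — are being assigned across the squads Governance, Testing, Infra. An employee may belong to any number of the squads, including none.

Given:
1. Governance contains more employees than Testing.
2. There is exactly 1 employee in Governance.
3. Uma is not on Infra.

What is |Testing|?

0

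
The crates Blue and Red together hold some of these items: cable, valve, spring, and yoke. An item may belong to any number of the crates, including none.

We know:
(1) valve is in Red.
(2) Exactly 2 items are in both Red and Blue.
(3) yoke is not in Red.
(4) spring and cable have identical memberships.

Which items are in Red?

Red = {cable, spring, valve}

From (1): valve ∈ Red.
From (3): yoke ∉ Red.
Suppose cable ∉ Red: no assignment then satisfies all the clues, so cable ∈ Red.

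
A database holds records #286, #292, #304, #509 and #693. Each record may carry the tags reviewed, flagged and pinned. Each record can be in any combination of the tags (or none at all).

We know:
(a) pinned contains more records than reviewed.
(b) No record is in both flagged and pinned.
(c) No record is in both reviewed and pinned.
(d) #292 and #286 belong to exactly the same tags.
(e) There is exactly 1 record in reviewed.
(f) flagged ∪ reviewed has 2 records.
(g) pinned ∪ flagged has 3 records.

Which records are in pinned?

pinned = {#286, #292}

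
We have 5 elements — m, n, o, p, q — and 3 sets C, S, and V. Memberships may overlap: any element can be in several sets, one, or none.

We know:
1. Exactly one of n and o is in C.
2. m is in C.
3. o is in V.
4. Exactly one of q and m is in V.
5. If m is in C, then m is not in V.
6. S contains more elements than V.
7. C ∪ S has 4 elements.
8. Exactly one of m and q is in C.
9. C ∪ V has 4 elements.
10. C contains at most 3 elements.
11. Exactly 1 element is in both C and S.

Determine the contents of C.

C = {m, n}

From (2): m ∈ C.
From (3): o ∈ V.
(5): m ∉ V.
(8) (exactly one): q ∉ C.
(4) (exactly one): q ∈ V.
Suppose n ∉ C: no assignment then satisfies all the clues, so n ∈ C.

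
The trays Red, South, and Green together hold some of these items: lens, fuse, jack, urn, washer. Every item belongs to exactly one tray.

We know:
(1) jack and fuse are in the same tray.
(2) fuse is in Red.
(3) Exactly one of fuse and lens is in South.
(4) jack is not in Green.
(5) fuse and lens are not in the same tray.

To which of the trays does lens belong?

From (2): fuse ∈ Red.
From (4): jack ∉ Green.
(1): jack matches fuse: jack ∈ Red.
(3) (exactly one): lens ∈ South.

lens: South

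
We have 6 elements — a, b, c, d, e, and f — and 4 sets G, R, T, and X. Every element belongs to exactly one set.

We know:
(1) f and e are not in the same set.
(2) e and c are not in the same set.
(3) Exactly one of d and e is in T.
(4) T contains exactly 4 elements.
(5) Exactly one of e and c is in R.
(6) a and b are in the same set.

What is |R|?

1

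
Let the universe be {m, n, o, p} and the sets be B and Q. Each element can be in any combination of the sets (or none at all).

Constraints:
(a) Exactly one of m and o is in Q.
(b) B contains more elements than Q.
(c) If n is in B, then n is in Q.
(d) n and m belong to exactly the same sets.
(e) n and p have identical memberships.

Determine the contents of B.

B = {m, n, o, p}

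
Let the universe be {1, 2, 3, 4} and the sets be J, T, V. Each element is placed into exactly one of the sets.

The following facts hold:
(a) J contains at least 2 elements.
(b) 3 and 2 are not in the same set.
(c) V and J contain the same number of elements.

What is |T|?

0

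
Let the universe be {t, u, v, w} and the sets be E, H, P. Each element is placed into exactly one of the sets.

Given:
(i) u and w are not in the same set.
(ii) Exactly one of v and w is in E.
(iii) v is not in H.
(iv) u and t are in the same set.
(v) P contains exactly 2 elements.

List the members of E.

From (iii): v ∉ H.
Suppose t ∈ E: no assignment then satisfies all the clues, so t ∉ E.

E = {v}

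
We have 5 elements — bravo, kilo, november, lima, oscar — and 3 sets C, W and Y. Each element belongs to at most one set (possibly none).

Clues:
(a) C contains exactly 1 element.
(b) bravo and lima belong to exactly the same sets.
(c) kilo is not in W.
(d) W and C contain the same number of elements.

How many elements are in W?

1

From (c): kilo ∉ W.
Suppose bravo ∈ C: no assignment then satisfies all the clues, so bravo ∉ C.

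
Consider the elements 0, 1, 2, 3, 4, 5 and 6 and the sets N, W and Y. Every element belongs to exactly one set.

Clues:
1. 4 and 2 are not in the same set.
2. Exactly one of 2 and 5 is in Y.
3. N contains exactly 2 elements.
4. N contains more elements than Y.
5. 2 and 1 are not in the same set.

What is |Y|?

1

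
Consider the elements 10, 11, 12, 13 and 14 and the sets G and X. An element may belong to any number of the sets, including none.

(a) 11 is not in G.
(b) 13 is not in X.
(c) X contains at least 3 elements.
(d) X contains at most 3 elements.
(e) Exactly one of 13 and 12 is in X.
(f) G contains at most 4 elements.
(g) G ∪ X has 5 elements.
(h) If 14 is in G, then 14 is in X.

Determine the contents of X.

X = {11, 12, 14}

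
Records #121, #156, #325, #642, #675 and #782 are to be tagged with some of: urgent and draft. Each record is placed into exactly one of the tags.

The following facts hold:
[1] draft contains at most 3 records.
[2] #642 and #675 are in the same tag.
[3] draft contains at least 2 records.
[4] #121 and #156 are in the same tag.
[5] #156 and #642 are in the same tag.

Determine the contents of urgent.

urgent = {#121, #156, #642, #675}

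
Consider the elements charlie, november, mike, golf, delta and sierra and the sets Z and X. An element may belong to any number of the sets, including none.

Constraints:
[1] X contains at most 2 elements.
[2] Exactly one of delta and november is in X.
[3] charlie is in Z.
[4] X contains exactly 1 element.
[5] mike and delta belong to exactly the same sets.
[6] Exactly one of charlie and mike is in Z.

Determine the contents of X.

X = {november}

From (3): charlie ∈ Z.
(6) (exactly one): mike ∉ Z.
(5): delta matches mike: delta ∉ Z.
Suppose charlie ∈ X: no assignment then satisfies all the clues, so charlie ∉ X.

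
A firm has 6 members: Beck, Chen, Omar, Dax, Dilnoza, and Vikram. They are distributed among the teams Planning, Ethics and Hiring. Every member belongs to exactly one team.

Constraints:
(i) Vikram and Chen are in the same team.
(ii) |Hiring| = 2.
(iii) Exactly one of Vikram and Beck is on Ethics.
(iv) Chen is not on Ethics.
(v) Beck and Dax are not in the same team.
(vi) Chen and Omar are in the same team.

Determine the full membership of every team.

Planning = {Chen, Omar, Vikram}; Ethics = {Beck}; Hiring = {Dax, Dilnoza}

From (iv): Chen ∉ Ethics.
(i): Vikram matches Chen: Vikram ∉ Ethics.
(iii) (exactly one): Beck ∈ Ethics.
(v): Dax ∉ Ethics.
(vi): Omar matches Chen: Omar ∉ Ethics.
Suppose Chen ∉ Planning: no assignment then satisfies all the clues, so Chen ∈ Planning.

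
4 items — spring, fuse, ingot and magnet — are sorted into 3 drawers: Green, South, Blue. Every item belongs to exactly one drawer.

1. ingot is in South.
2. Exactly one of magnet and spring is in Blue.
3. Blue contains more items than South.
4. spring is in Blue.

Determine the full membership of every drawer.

Green = {magnet}; South = {ingot}; Blue = {fuse, spring}

From (1): ingot ∈ South.
From (4): spring ∈ Blue.
(2) (exactly one): magnet ∉ Blue.
Suppose fuse ∈ Green: no assignment then satisfies all the clues, so fuse ∉ Green.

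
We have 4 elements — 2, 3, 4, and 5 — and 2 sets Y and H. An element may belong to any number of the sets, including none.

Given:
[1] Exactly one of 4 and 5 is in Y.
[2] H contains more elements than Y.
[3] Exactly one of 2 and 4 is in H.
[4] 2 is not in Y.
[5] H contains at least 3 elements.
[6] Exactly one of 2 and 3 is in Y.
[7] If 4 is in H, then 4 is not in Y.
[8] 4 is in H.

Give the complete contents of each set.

Y = {3, 5}; H = {3, 4, 5}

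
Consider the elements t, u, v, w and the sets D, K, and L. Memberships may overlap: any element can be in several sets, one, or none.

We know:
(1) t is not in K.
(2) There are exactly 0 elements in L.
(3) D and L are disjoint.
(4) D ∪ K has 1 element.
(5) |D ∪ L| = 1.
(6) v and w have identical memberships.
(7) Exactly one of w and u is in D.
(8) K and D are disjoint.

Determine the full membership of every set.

D = {u}; K = {}; L = {}

From (1): t ∉ K.
(2): L already has 0, so the rest are out.
Suppose t ∈ D: no assignment then satisfies all the clues, so t ∉ D.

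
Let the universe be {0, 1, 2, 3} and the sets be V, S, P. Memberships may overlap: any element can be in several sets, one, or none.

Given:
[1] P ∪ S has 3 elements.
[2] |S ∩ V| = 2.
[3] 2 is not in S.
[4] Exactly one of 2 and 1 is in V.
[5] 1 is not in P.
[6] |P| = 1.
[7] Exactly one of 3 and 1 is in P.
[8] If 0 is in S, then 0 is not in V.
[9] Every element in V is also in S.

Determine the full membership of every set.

From (3): 2 ∉ S.
From (5): 1 ∉ P.
(7) (exactly one): 3 ∈ P.
(9) contrapositive: 2 ∉ V.
(4) (exactly one): 1 ∈ V.
(6): P already has 1, so the rest are out.
(9) with 1 ∈ V: 1 ∈ S.
Suppose 0 ∈ V: no assignment then satisfies all the clues, so 0 ∉ V.

V = {1, 3}; S = {0, 1, 3}; P = {3}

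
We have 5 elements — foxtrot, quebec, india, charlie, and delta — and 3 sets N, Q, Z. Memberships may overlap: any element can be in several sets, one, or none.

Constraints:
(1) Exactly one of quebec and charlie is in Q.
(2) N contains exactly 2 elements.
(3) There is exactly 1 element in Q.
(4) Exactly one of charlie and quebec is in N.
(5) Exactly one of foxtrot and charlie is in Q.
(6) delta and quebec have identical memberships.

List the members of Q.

Q = {charlie}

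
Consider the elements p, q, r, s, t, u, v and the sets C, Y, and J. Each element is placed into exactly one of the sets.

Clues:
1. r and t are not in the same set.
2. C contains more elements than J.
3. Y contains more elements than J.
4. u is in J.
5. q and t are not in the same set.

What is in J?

J = {u}

From (4): u ∈ J.
Suppose p ∈ J: no assignment then satisfies all the clues, so p ∉ J.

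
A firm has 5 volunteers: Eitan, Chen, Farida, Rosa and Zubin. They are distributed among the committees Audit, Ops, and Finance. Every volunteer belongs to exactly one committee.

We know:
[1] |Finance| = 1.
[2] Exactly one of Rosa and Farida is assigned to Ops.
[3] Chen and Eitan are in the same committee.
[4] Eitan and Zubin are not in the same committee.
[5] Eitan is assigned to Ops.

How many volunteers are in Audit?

1

From (5): Eitan ∈ Ops.
(3): Chen matches Eitan: Chen ∉ Audit.
(3): Chen matches Eitan: Chen ∈ Ops.
(4): Zubin ∉ Ops.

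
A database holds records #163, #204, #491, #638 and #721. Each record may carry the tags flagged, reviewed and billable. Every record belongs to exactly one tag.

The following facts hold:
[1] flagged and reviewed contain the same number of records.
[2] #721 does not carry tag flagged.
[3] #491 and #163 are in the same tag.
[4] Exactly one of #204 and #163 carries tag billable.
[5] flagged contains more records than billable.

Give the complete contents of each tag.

flagged = {#163, #491}; reviewed = {#638, #721}; billable = {#204}

From (2): #721 ∉ flagged.
Suppose #163 ∉ flagged: no assignment then satisfies all the clues, so #163 ∈ flagged.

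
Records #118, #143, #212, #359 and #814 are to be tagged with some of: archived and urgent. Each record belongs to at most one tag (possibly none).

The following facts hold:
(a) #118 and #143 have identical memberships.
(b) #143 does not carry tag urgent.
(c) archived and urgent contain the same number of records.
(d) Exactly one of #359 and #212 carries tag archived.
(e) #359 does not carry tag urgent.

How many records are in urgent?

1

From (b): #143 ∉ urgent.
From (e): #359 ∉ urgent.
(a): #118 matches #143: #118 ∉ urgent.
Suppose #118 ∈ archived: no assignment then satisfies all the clues, so #118 ∉ archived.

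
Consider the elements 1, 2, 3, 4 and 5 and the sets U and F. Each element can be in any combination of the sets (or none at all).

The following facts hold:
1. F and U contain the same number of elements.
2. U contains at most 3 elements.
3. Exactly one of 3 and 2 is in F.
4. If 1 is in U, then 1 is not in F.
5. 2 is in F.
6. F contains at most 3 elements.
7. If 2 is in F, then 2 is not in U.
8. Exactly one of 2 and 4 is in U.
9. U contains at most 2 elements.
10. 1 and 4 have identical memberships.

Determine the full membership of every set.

U = {1, 4}; F = {2, 5}

From (5): 2 ∈ F.
(3) (exactly one): 3 ∉ F.
(7): 2 ∉ U.
(8) (exactly one): 4 ∈ U.
(10): 1 matches 4: 1 ∈ U.
(4): 1 ∉ F.
(9): U already has 2, so the rest are out.
(10): 4 matches 1: 4 ∉ F.
Suppose 5 ∉ F: no assignment then satisfies all the clues, so 5 ∈ F.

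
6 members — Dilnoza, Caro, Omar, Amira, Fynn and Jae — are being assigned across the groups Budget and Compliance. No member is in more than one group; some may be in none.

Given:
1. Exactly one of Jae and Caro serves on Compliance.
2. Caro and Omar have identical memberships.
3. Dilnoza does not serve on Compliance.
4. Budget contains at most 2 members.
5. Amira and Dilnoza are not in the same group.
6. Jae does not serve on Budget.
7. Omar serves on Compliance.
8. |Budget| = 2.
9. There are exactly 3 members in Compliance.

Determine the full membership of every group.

Budget = {Dilnoza, Fynn}; Compliance = {Amira, Caro, Omar}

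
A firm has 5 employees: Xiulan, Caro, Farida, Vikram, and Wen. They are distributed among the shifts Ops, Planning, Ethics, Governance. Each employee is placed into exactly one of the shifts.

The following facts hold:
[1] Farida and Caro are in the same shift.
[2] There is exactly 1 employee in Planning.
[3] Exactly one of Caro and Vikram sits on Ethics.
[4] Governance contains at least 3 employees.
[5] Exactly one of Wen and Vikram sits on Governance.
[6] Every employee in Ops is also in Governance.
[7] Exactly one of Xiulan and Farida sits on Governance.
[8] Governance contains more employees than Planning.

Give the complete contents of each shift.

Ops = {}; Planning = {Xiulan}; Ethics = {Vikram}; Governance = {Caro, Farida, Wen}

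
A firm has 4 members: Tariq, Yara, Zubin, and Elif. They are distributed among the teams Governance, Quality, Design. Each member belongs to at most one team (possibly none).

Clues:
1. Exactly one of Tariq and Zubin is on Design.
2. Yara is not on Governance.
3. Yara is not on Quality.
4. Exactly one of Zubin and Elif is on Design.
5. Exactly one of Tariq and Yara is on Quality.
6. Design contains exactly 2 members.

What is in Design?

From (2): Yara ∉ Governance.
From (3): Yara ∉ Quality.
(5) (exactly one): Tariq ∈ Quality.
(1) (exactly one): Zubin ∈ Design.
(4) (exactly one): Elif ∉ Design.
(6): only 2 candidates remain for Design, so all are in.

Design = {Yara, Zubin}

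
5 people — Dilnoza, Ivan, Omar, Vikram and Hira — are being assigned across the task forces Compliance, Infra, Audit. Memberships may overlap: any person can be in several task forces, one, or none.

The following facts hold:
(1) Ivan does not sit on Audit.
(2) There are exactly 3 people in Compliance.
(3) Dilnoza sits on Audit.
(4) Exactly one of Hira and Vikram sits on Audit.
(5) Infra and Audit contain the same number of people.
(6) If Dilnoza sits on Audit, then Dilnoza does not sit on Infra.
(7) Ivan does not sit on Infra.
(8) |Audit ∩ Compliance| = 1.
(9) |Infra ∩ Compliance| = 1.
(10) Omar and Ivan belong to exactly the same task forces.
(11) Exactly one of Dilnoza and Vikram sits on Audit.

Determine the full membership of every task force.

Compliance = {Hira, Ivan, Omar}; Infra = {Hira, Vikram}; Audit = {Dilnoza, Hira}

From (1): Ivan ∉ Audit.
From (3): Dilnoza ∈ Audit.
From (7): Ivan ∉ Infra.
(6): Dilnoza ∉ Infra.
(10): Omar matches Ivan: Omar ∉ Infra.
(10): Omar matches Ivan: Omar ∉ Audit.
(11) (exactly one): Vikram ∉ Audit.
(4) (exactly one): Hira ∈ Audit.
Suppose Dilnoza ∈ Compliance: no assignment then satisfies all the clues, so Dilnoza ∉ Compliance.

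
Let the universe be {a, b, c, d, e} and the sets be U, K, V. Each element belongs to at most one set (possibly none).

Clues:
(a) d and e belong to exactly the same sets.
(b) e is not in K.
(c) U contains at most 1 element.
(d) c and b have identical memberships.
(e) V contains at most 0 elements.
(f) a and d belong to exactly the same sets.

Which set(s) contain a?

a: none

From (b): e ∉ K.
(a): d matches e: d ∉ K.
(e): V already has 0, so the rest are out.
(f): a matches d: a ∉ K.
Suppose a ∈ U: no assignment then satisfies all the clues, so a ∉ U.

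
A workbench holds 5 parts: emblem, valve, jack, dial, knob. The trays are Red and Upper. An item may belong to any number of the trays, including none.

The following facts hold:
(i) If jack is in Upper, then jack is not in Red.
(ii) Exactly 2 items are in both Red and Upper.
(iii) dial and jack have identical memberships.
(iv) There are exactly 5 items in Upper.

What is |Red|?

2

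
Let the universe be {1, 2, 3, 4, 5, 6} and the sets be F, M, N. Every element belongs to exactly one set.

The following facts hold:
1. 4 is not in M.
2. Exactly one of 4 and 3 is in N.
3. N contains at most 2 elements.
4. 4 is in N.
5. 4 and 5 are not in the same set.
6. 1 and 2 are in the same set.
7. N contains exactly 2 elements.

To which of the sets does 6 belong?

6: N

From (1): 4 ∉ M.
From (4): 4 ∈ N.
(2) (exactly one): 3 ∉ N.
(5): 5 ∉ N.
Suppose 6 ∈ F: no assignment then satisfies all the clues, so 6 ∉ F.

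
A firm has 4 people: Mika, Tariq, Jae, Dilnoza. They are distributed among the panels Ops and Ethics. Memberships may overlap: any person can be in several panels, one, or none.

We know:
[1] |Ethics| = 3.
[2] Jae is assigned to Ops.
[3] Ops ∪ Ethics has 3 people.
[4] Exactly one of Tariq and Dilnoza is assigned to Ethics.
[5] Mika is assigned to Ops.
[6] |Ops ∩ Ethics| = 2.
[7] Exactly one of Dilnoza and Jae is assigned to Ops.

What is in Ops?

Ops = {Jae, Mika}

From (2): Jae ∈ Ops.
From (5): Mika ∈ Ops.
(7) (exactly one): Dilnoza ∉ Ops.
Suppose Tariq ∈ Ops: no assignment then satisfies all the clues, so Tariq ∉ Ops.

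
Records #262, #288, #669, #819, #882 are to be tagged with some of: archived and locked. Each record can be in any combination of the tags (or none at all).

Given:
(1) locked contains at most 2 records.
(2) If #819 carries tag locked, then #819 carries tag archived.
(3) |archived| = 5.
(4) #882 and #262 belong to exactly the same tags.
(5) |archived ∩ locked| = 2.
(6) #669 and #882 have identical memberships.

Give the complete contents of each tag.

archived = {#262, #288, #669, #819, #882}; locked = {#288, #819}

(3): only 5 candidates remain for archived, so all are in.
Suppose #262 ∈ locked: no assignment then satisfies all the clues, so #262 ∉ locked.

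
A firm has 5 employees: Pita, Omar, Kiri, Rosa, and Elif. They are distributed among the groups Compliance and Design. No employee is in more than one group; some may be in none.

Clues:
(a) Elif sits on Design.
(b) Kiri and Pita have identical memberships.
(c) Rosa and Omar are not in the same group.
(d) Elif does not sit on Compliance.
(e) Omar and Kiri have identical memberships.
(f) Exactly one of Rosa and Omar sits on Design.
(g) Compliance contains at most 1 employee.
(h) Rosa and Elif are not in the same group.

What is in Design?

From (a): Elif ∈ Design.
(h): Rosa ∉ Design.
(f) (exactly one): Omar ∈ Design.
(e): Kiri matches Omar: Kiri ∉ Compliance.
(e): Kiri matches Omar: Kiri ∈ Design.
(b): Pita matches Kiri: Pita ∉ Compliance.
(b): Pita matches Kiri: Pita ∈ Design.

Design = {Elif, Kiri, Omar, Pita}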